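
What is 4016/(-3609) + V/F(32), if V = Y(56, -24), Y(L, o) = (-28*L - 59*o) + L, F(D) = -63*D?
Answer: -26909/25263 ≈ -1.0652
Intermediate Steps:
Y(L, o) = -59*o - 27*L (Y(L, o) = (-59*o - 28*L) + L = -59*o - 27*L)
V = -96 (V = -59*(-24) - 27*56 = 1416 - 1512 = -96)
4016/(-3609) + V/F(32) = 4016/(-3609) - 96/((-63*32)) = 4016*(-1/3609) - 96/(-2016) = -4016/3609 - 96*(-1/2016) = -4016/3609 + 1/21 = -26909/25263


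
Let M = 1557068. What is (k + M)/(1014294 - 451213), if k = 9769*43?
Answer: 1977135/563081 ≈ 3.5113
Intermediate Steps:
k = 420067
(k + M)/(1014294 - 451213) = (420067 + 1557068)/(1014294 - 451213) = 1977135/563081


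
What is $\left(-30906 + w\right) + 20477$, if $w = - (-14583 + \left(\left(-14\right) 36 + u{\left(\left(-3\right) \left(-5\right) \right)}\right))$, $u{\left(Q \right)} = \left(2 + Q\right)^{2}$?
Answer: $4369$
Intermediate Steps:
$w = 14798$ ($w = - (-14583 + \left(\left(-14\right) 36 + \left(2 - -15\right)^{2}\right)) = - (-14583 - \left(504 - \left(2 + 15\right)^{2}\right)) = - (-14583 - \left(504 - 17^{2}\right)) = - (-14583 + \left(-504 + 289\right)) = - (-14583 - 215) = \left(-1\right) \left(-14798\right) = 14798$)
$\left(-30906 + w\right) + 20477 = \left(-30906 + 14798\right) + 20477 = -16108 + 20477 = 4369$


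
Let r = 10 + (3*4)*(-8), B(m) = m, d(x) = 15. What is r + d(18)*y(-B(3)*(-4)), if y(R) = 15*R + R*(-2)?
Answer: 2254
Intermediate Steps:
y(R) = 13*R (y(R) = 15*R - 2*R = 13*R)
r = -86 (r = 10 + 12*(-8) = 10 - 96 = -86)
r + d(18)*y(-B(3)*(-4)) = -86 + 15*(13*(-1*3*(-4))) = -86 + 15*(13*(-3*(-4))) = -86 + 15*(13*12) = -86 + 15*156 = -86 + 2340 = 2254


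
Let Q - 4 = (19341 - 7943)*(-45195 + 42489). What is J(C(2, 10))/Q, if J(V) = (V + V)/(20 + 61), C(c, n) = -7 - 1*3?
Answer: 5/624570426 ≈ 8.0055e-9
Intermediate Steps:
C(c, n) = -10 (C(c, n) = -7 - 3 = -10)
J(V) = 2*V/81 (J(V) = (2*V)/81 = (2*V)*(1/81) = 2*V/81)
Q = -30842984 (Q = 4 + (19341 - 7943)*(-45195 + 42489) = 4 + 11398*(-2706) = 4 - 30842988 = -30842984)
J(C(2, 10))/Q = ((2/81)*(-10))/(-30842984) = -20/81*(-1/30842984) = 5/624570426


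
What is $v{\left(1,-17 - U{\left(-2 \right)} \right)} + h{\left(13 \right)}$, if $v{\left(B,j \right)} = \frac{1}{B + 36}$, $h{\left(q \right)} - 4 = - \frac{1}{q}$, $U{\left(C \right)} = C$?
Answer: $\frac{1900}{481} \approx 3.9501$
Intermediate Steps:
$h{\left(q \right)} = 4 - \frac{1}{q}$
$v{\left(B,j \right)} = \frac{1}{36 + B}$
$v{\left(1,-17 - U{\left(-2 \right)} \right)} + h{\left(13 \right)} = \frac{1}{36 + 1} + \left(4 - \frac{1}{13}\right) = \frac{1}{37} + \left(4 - \frac{1}{13}\right) = \frac{1}{37} + \frac{51}{13} = \frac{1900}{481}$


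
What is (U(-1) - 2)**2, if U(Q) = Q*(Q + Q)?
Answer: 0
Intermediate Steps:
U(Q) = 2*Q**2 (U(Q) = Q*(2*Q) = 2*Q**2)
(U(-1) - 2)**2 = (2*(-1)**2 - 2)**2 = (2*1 - 2)**2 = (2 - 2)**2 = 0**2 = 0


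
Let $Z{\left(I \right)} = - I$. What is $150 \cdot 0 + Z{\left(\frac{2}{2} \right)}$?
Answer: $-1$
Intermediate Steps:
$150 \cdot 0 + Z{\left(\frac{2}{2} \right)} = 150 \cdot 0 - \frac{2}{2} = 0 - 2 \cdot \frac{1}{2} = 0 - 1 = -1$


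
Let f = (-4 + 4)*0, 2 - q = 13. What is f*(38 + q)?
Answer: 0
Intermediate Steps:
q = -11 (q = 2 - 1*13 = 2 - 13 = -11)
f = 0 (f = 0*0 = 0)
f*(38 + q) = 0*(38 - 11) = 0*27 = 0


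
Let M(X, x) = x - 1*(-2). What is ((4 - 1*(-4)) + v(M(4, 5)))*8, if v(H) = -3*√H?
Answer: 64 - 24*√7 ≈ 0.50197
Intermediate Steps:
M(X, x) = 2 + x (M(X, x) = x + 2 = 2 + x)
((4 - 1*(-4)) + v(M(4, 5)))*8 = ((4 - 1*(-4)) - 3*√(2 + 5))*8 = ((4 + 4) - 3*√7)*8 = (8 - 3*√7)*8 = 64 - 24*√7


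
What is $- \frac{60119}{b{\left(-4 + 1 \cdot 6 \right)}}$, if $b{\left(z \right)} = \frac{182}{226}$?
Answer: $- \frac{6793447}{91} \approx -74653.0$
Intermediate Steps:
$b{\left(z \right)} = \frac{91}{113}$ ($b{\left(z \right)} = 182 \cdot \frac{1}{226} = \frac{91}{113}$)
$- \frac{60119}{b{\left(-4 + 1 \cdot 6 \right)}} = - \frac{60119}{\frac{91}{113}} = \left(-60119\right) \frac{113}{91} = - \frac{6793447}{91}$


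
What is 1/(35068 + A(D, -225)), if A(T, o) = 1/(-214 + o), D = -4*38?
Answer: 439/15394851 ≈ 2.8516e-5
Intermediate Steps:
D = -152
1/(35068 + A(D, -225)) = 1/(35068 + 1/(-214 - 225)) = 1/(35068 + 1/(-439)) = 1/(35068 - 1/439) = 1/(15394851/439) = 439/15394851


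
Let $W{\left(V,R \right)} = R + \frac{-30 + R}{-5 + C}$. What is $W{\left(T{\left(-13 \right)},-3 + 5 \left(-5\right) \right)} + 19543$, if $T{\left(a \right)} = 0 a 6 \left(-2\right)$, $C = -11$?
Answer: $\frac{156149}{8} \approx 19519.0$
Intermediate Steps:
$T{\left(a \right)} = 0$ ($T{\left(a \right)} = 0 \cdot 6 a \left(-2\right) = 0 \left(-2\right) = 0$)
$W{\left(V,R \right)} = \frac{15}{8} + \frac{15 R}{16}$ ($W{\left(V,R \right)} = R + \frac{-30 + R}{-5 - 11} = R + \frac{-30 + R}{-16} = R + \left(-30 + R\right) \left(- \frac{1}{16}\right) = R - \left(- \frac{15}{8} + \frac{R}{16}\right) = \frac{15}{8} + \frac{15 R}{16}$)
$W{\left(T{\left(-13 \right)},-3 + 5 \left(-5\right) \right)} + 19543 = \left(\frac{15}{8} + \frac{15 \left(-3 + 5 \left(-5\right)\right)}{16}\right) + 19543 = \left(\frac{15}{8} + \frac{15 \left(-3 - 25\right)}{16}\right) + 19543 = \left(\frac{15}{8} + \frac{15}{16} \left(-28\right)\right) + 19543 = \left(\frac{15}{8} - \frac{105}{4}\right) + 19543 = - \frac{195}{8} + 19543 = \frac{156149}{8}$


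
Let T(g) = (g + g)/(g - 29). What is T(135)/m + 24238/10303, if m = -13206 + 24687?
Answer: 4916681413/2089767793 ≈ 2.3527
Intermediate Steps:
m = 11481
T(g) = 2*g/(-29 + g) (T(g) = (2*g)/(-29 + g) = 2*g/(-29 + g))
T(135)/m + 24238/10303 = (2*135/(-29 + 135))/11481 + 24238/10303 = (2*135/106)*(1/11481) + 24238*(1/10303) = (2*135*(1/106))*(1/11481) + 24238/10303 = (135/53)*(1/11481) + 24238/10303 = 45/202831 + 24238/10303 = 4916681413/2089767793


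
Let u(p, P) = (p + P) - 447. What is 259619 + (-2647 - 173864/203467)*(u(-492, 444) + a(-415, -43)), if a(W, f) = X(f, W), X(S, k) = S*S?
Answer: -676644972529/203467 ≈ -3.3256e+6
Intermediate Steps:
X(S, k) = S²
a(W, f) = f²
u(p, P) = -447 + P + p (u(p, P) = (P + p) - 447 = -447 + P + p)
259619 + (-2647 - 173864/203467)*(u(-492, 444) + a(-415, -43)) = 259619 + (-2647 - 173864/203467)*((-447 + 444 - 492) + (-43)²) = 259619 + (-2647 - 173864*1/203467)*(-495 + 1849) = 259619 + (-2647 - 173864/203467)*1354 = 259619 - 538751013/203467*1354 = 259619 - 729468871602/203467 = -676644972529/203467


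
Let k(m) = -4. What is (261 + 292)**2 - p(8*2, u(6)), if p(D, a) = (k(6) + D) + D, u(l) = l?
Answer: 305781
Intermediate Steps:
p(D, a) = -4 + 2*D (p(D, a) = (-4 + D) + D = -4 + 2*D)
(261 + 292)**2 - p(8*2, u(6)) = (261 + 292)**2 - (-4 + 2*(8*2)) = 553**2 - (-4 + 2*16) = 305809 - (-4 + 32) = 305809 - 1*28 = 305809 - 28 = 305781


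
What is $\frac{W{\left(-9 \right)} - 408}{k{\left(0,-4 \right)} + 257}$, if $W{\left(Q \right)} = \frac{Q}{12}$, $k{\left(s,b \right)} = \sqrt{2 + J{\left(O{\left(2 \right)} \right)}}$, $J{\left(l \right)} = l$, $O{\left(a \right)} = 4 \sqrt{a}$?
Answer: $- \frac{1635}{4 \left(257 + \sqrt{2 + 4 \sqrt{2}}\right)} \approx -1.5735$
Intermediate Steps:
$k{\left(s,b \right)} = \sqrt{2 + 4 \sqrt{2}}$
$W{\left(Q \right)} = \frac{Q}{12}$ ($W{\left(Q \right)} = Q \frac{1}{12} = \frac{Q}{12}$)
$\frac{W{\left(-9 \right)} - 408}{k{\left(0,-4 \right)} + 257} = \frac{\frac{1}{12} \left(-9\right) - 408}{\sqrt{2 + 4 \sqrt{2}} + 257} = \frac{- \frac{3}{4} - 408}{257 + \sqrt{2 + 4 \sqrt{2}}} = - \frac{1635}{4 \left(257 + \sqrt{2 + 4 \sqrt{2}}\right)}$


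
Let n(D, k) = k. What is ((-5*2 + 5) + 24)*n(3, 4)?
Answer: 76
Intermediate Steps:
((-5*2 + 5) + 24)*n(3, 4) = ((-5*2 + 5) + 24)*4 = ((-10 + 5) + 24)*4 = (-5 + 24)*4 = 19*4 = 76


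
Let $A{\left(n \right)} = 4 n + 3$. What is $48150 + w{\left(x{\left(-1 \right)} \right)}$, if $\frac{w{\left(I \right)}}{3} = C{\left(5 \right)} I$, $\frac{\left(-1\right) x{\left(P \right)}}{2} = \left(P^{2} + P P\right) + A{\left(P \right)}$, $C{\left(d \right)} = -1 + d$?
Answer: $48126$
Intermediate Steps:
$A{\left(n \right)} = 3 + 4 n$
$x{\left(P \right)} = -6 - 8 P - 4 P^{2}$ ($x{\left(P \right)} = - 2 \left(\left(P^{2} + P P\right) + \left(3 + 4 P\right)\right) = - 2 \left(\left(P^{2} + P^{2}\right) + \left(3 + 4 P\right)\right) = - 2 \left(2 P^{2} + \left(3 + 4 P\right)\right) = - 2 \left(3 + 2 P^{2} + 4 P\right) = -6 - 8 P - 4 P^{2}$)
$w{\left(I \right)} = 12 I$ ($w{\left(I \right)} = 3 \left(-1 + 5\right) I = 3 \cdot 4 I = 12 I$)
$48150 + w{\left(x{\left(-1 \right)} \right)} = 48150 + 12 \left(-6 - -8 - 4 \left(-1\right)^{2}\right) = 48150 + 12 \left(-6 + 8 - 4\right) = 48150 + 12 \left(-2\right) = 48150 - 24 = 48126$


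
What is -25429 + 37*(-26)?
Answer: -26391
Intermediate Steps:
-25429 + 37*(-26) = -25429 - 962 = -26391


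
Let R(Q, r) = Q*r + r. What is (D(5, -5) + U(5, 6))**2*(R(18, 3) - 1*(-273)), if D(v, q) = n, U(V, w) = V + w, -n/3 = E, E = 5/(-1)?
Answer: 223080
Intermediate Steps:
E = -5 (E = 5*(-1) = -5)
n = 15 (n = -3*(-5) = 15)
D(v, q) = 15
R(Q, r) = r + Q*r
(D(5, -5) + U(5, 6))**2*(R(18, 3) - 1*(-273)) = (15 + (5 + 6))**2*(3*(1 + 18) - 1*(-273)) = (15 + 11)**2*(3*19 + 273) = 26**2*(57 + 273) = 676*330 = 223080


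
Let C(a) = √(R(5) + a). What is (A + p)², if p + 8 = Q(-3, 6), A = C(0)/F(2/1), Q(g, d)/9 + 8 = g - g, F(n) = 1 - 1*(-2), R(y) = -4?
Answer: 57596/9 - 320*I/3 ≈ 6399.6 - 106.67*I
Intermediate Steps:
C(a) = √(-4 + a)
F(n) = 3 (F(n) = 1 + 2 = 3)
Q(g, d) = -72 (Q(g, d) = -72 + 9*(g - g) = -72 + 9*0 = -72 + 0 = -72)
A = 2*I/3 (A = √(-4 + 0)/3 = √(-4)*(⅓) = (2*I)*(⅓) = 2*I/3 ≈ 0.66667*I)
p = -80 (p = -8 - 72 = -80)
(A + p)² = (2*I/3 - 80)² = (-80 + 2*I/3)²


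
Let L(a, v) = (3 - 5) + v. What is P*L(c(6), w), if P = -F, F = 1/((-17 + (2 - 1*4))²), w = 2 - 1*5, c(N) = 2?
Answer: 5/361 ≈ 0.013850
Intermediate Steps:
w = -3 (w = 2 - 5 = -3)
L(a, v) = -2 + v
F = 1/361 (F = 1/((-17 + (2 - 4))²) = 1/((-17 - 2)²) = 1/((-19)²) = 1/361 ≈ 0.0027701)
P = -1/361 (P = -1*1/361 = -1/361 ≈ -0.0027701)
P*L(c(6), w) = -(-2 - 3)/361 = -1/361*(-5) = 5/361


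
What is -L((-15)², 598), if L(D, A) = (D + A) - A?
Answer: -225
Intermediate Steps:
L(D, A) = D (L(D, A) = (A + D) - A = D)
-L((-15)², 598) = -1*(-15)² = -1*225 = -225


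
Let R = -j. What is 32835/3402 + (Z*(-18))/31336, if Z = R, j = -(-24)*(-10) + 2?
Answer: 21132154/2220939 ≈ 9.5150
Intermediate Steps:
j = -238 (j = -24*10 + 2 = -240 + 2 = -238)
R = 238 (R = -1*(-238) = 238)
Z = 238
32835/3402 + (Z*(-18))/31336 = 32835/3402 + (238*(-18))/31336 = 32835*(1/3402) - 4284*1/31336 = 10945/1134 - 1071/7834 = 21132154/2220939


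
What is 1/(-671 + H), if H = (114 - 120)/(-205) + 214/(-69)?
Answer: -14145/9534751 ≈ -0.0014835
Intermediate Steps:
H = -43456/14145 (H = -6*(-1/205) + 214*(-1/69) = 6/205 - 214/69 = -43456/14145 ≈ -3.0722)
1/(-671 + H) = 1/(-671 - 43456/14145) = 1/(-9534751/14145) = -14145/9534751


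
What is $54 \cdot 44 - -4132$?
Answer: $6508$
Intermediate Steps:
$54 \cdot 44 - -4132 = 2376 + 4132 = 6508$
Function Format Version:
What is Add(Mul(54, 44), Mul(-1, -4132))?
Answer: 6508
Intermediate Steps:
Add(Mul(54, 44), Mul(-1, -4132)) = Add(2376, 4132) = 6508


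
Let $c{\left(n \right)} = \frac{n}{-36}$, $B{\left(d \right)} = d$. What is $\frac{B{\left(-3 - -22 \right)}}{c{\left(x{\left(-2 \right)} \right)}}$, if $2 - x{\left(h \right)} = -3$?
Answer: $- \frac{684}{5} \approx -136.8$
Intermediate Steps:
$x{\left(h \right)} = 5$ ($x{\left(h \right)} = 2 - -3 = 2 + 3 = 5$)
$c{\left(n \right)} = - \frac{n}{36}$ ($c{\left(n \right)} = n \left(- \frac{1}{36}\right) = - \frac{n}{36}$)
$\frac{B{\left(-3 - -22 \right)}}{c{\left(x{\left(-2 \right)} \right)}} = \frac{-3 - -22}{\left(- \frac{1}{36}\right) 5} = \frac{-3 + 22}{- \frac{5}{36}} = 19 \left(- \frac{36}{5}\right) = - \frac{684}{5}$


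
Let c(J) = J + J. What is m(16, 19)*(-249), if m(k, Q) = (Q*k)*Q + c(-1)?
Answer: -1437726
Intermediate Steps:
c(J) = 2*J
m(k, Q) = -2 + k*Q² (m(k, Q) = (Q*k)*Q + 2*(-1) = k*Q² - 2 = -2 + k*Q²)
m(16, 19)*(-249) = (-2 + 16*19²)*(-249) = (-2 + 16*361)*(-249) = (-2 + 5776)*(-249) = 5774*(-249) = -1437726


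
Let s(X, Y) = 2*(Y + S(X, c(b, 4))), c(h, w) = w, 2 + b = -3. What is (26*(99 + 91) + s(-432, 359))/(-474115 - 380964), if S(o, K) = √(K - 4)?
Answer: -5658/855079 ≈ -0.0066169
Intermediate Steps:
b = -5 (b = -2 - 3 = -5)
S(o, K) = √(-4 + K)
s(X, Y) = 2*Y (s(X, Y) = 2*(Y + √(-4 + 4)) = 2*(Y + √0) = 2*(Y + 0) = 2*Y)
(26*(99 + 91) + s(-432, 359))/(-474115 - 380964) = (26*(99 + 91) + 2*359)/(-474115 - 380964) = (26*190 + 718)/(-855079) = (4940 + 718)*(-1/855079) = 5658*(-1/855079) = -5658/855079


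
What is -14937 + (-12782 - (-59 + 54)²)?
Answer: -27744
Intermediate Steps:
-14937 + (-12782 - (-59 + 54)²) = -14937 + (-12782 - 1*(-5)²) = -14937 + (-12782 - 1*25) = -14937 + (-12782 - 25) = -14937 - 12807 = -27744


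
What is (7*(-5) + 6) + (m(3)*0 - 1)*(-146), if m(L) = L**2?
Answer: 117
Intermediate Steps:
(7*(-5) + 6) + (m(3)*0 - 1)*(-146) = (7*(-5) + 6) + (3**2*0 - 1)*(-146) = (-35 + 6) + (9*0 - 1)*(-146) = -29 + (0 - 1)*(-146) = -29 - 1*(-146) = -29 + 146 = 117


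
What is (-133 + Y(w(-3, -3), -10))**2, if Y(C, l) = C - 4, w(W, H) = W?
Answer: 19600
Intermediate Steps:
Y(C, l) = -4 + C
(-133 + Y(w(-3, -3), -10))**2 = (-133 + (-4 - 3))**2 = (-133 - 7)**2 = (-140)**2 = 19600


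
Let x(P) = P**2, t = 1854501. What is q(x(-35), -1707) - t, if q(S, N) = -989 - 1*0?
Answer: -1855490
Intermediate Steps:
q(S, N) = -989 (q(S, N) = -989 + 0 = -989)
q(x(-35), -1707) - t = -989 - 1*1854501 = -989 - 1854501 = -1855490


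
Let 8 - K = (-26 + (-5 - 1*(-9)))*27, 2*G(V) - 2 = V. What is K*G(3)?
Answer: 1505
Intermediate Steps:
G(V) = 1 + V/2
K = 602 (K = 8 - (-26 + (-5 - 1*(-9)))*27 = 8 - (-26 + (-5 + 9))*27 = 8 - (-26 + 4)*27 = 8 - (-22)*27 = 8 - 1*(-594) = 8 + 594 = 602)
K*G(3) = 602*(1 + (1/2)*3) = 602*(1 + 3/2) = 602*(5/2) = 1505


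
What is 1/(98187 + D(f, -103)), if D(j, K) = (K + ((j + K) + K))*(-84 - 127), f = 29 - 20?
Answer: 1/161487 ≈ 6.1925e-6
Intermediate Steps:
f = 9
D(j, K) = -633*K - 211*j (D(j, K) = (K + ((K + j) + K))*(-211) = (K + (j + 2*K))*(-211) = (j + 3*K)*(-211) = -633*K - 211*j)
1/(98187 + D(f, -103)) = 1/(98187 + (-633*(-103) - 211*9)) = 1/(98187 + (65199 - 1899)) = 1/(98187 + 63300) = 1/161487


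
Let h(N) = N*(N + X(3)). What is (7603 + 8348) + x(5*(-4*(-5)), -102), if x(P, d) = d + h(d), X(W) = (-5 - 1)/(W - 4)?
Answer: 25641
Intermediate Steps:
X(W) = -6/(-4 + W)
h(N) = N*(6 + N) (h(N) = N*(N - 6/(-4 + 3)) = N*(N - 6/(-1)) = N*(N - 6*(-1)) = N*(N + 6) = N*(6 + N))
x(P, d) = d + d*(6 + d)
(7603 + 8348) + x(5*(-4*(-5)), -102) = (7603 + 8348) - 102*(7 - 102) = 15951 - 102*(-95) = 15951 + 9690 = 25641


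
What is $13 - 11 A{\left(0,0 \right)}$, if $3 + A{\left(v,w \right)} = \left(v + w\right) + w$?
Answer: $46$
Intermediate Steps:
$A{\left(v,w \right)} = -3 + v + 2 w$ ($A{\left(v,w \right)} = -3 + \left(\left(v + w\right) + w\right) = -3 + \left(v + 2 w\right) = -3 + v + 2 w$)
$13 - 11 A{\left(0,0 \right)} = 13 - 11 \left(-3 + 0 + 2 \cdot 0\right) = 13 - 11 \left(-3 + 0 + 0\right) = 13 - -33 = 13 + 33 = 46$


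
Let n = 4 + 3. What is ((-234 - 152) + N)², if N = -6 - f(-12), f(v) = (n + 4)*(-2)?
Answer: 136900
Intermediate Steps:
n = 7
f(v) = -22 (f(v) = (7 + 4)*(-2) = 11*(-2) = -22)
N = 16 (N = -6 - 1*(-22) = -6 + 22 = 16)
((-234 - 152) + N)² = ((-234 - 152) + 16)² = (-386 + 16)² = (-370)² = 136900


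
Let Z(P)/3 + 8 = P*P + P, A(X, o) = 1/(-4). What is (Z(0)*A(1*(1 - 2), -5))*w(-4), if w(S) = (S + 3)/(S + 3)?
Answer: 6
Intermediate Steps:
A(X, o) = -¼
Z(P) = -24 + 3*P + 3*P² (Z(P) = -24 + 3*(P*P + P) = -24 + 3*(P² + P) = -24 + 3*(P + P²) = -24 + (3*P + 3*P²) = -24 + 3*P + 3*P²)
w(S) = 1 (w(S) = (3 + S)/(3 + S) = 1)
(Z(0)*A(1*(1 - 2), -5))*w(-4) = ((-24 + 3*0 + 3*0²)*(-¼))*1 = ((-24 + 0 + 3*0)*(-¼))*1 = ((-24 + 0 + 0)*(-¼))*1 = -24*(-¼)*1 = 6*1 = 6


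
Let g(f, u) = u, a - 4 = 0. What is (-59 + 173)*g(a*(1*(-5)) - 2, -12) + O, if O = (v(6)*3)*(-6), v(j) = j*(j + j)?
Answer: -2664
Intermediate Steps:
a = 4 (a = 4 + 0 = 4)
v(j) = 2*j² (v(j) = j*(2*j) = 2*j²)
O = -1296 (O = ((2*6²)*3)*(-6) = ((2*36)*3)*(-6) = (72*3)*(-6) = 216*(-6) = -1296)
(-59 + 173)*g(a*(1*(-5)) - 2, -12) + O = (-59 + 173)*(-12) - 1296 = 114*(-12) - 1296 = -1368 - 1296 = -2664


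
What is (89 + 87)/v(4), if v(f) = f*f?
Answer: 11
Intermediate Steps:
v(f) = f²
(89 + 87)/v(4) = (89 + 87)/(4²) = 176/16 = 176*(1/16) = 11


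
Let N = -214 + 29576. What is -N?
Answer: -29362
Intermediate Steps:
N = 29362
-N = -1*29362 = -29362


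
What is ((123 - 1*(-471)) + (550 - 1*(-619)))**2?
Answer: 3108169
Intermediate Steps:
((123 - 1*(-471)) + (550 - 1*(-619)))**2 = ((123 + 471) + (550 + 619))**2 = (594 + 1169)**2 = 1763**2 = 3108169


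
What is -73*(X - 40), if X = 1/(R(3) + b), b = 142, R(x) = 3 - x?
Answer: 414567/142 ≈ 2919.5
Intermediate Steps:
X = 1/142 (X = 1/((3 - 1*3) + 142) = 1/((3 - 3) + 142) = 1/(0 + 142) = 1/142 ≈ 0.0070423)
-73*(X - 40) = -73*(1/142 - 40) = -73*(-5679/142) = 414567/142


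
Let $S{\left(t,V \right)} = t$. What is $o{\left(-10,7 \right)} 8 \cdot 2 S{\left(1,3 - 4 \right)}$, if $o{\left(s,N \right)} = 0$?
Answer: $0$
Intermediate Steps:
$o{\left(-10,7 \right)} 8 \cdot 2 S{\left(1,3 - 4 \right)} = 0 \cdot 8 \cdot 2 \cdot 1 = 0 \cdot 16 \cdot 1 = 0 \cdot 1 = 0$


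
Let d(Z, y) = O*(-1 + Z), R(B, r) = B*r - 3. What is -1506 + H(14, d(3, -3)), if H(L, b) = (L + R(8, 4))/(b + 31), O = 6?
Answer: -1505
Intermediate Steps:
R(B, r) = -3 + B*r
d(Z, y) = -6 + 6*Z (d(Z, y) = 6*(-1 + Z) = -6 + 6*Z)
H(L, b) = (29 + L)/(31 + b) (H(L, b) = (L + (-3 + 8*4))/(b + 31) = (L + (-3 + 32))/(31 + b) = (L + 29)/(31 + b) = (29 + L)/(31 + b))
-1506 + H(14, d(3, -3)) = -1506 + (29 + 14)/(31 + (-6 + 6*3)) = -1506 + 43/(31 + (-6 + 18)) = -1506 + 43/(31 + 12) = -1506 + 43/43 = -1506 + (1/43)*43 = -1506 + 1 = -1505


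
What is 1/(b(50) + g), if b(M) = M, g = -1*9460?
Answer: -1/9410 ≈ -0.00010627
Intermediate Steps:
g = -9460
1/(b(50) + g) = 1/(50 - 9460) = 1/(-9410) = -1/9410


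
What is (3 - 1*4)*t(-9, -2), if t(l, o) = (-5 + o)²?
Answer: -49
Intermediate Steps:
(3 - 1*4)*t(-9, -2) = (3 - 1*4)*(-5 - 2)² = (3 - 4)*(-7)² = -1*49 = -49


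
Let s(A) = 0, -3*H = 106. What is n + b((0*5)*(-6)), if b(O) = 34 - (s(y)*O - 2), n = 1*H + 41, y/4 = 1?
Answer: 125/3 ≈ 41.667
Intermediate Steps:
y = 4 (y = 4*1 = 4)
H = -106/3 (H = -1/3*106 = -106/3 ≈ -35.333)
n = 17/3 (n = 1*(-106/3) + 41 = -106/3 + 41 = 17/3 ≈ 5.6667)
b(O) = 36 (b(O) = 34 - (0*O - 2) = 34 - (0 - 2) = 34 - 1*(-2) = 34 + 2 = 36)
n + b((0*5)*(-6)) = 17/3 + 36 = 125/3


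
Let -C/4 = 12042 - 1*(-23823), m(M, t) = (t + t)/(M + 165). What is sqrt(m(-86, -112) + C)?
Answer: 2*I*sqrt(223837889)/79 ≈ 378.76*I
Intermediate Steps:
m(M, t) = 2*t/(165 + M) (m(M, t) = (2*t)/(165 + M) = 2*t/(165 + M))
C = -143460 (C = -4*(12042 - 1*(-23823)) = -4*(12042 + 23823) = -4*35865 = -143460)
sqrt(m(-86, -112) + C) = sqrt(2*(-112)/(165 - 86) - 143460) = sqrt(2*(-112)/79 - 143460) = sqrt(2*(-112)*(1/79) - 143460) = sqrt(-224/79 - 143460) = sqrt(-11333564/79) = 2*I*sqrt(223837889)/79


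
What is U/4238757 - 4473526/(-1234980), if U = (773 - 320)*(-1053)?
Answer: 340242464303/96940372590 ≈ 3.5098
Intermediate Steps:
U = -477009 (U = 453*(-1053) = -477009)
U/4238757 - 4473526/(-1234980) = -477009/4238757 - 4473526/(-1234980) = -477009*1/4238757 - 4473526*(-1/1234980) = -17667/156991 + 2236763/617490 = 340242464303/96940372590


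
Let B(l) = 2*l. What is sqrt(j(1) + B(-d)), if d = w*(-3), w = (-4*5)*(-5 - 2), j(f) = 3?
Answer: sqrt(843) ≈ 29.034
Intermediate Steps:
w = 140 (w = -20*(-7) = 140)
d = -420 (d = 140*(-3) = -420)
sqrt(j(1) + B(-d)) = sqrt(3 + 2*(-1*(-420))) = sqrt(3 + 2*420) = sqrt(3 + 840) = sqrt(843)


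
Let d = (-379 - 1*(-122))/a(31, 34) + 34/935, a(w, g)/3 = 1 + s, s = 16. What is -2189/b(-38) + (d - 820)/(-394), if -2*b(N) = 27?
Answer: 1633638617/9946530 ≈ 164.24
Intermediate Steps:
b(N) = -27/2 (b(N) = -1/2*27 = -27/2)
a(w, g) = 51 (a(w, g) = 3*(1 + 16) = 3*17 = 51)
d = -14033/2805 (d = (-379 - 1*(-122))/51 + 34/935 = (-379 + 122)*(1/51) + 34*(1/935) = -257*1/51 + 2/55 = -257/51 + 2/55 = -14033/2805 ≈ -5.0029)
-2189/b(-38) + (d - 820)/(-394) = -2189/(-27/2) + (-14033/2805 - 820)/(-394) = -2189*(-2/27) - 2314133/2805*(-1/394) = 4378/27 + 2314133/1105170 = 1633638617/9946530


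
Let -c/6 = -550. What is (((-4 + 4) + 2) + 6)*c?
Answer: 26400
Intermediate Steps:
c = 3300 (c = -6*(-550) = 3300)
(((-4 + 4) + 2) + 6)*c = (((-4 + 4) + 2) + 6)*3300 = ((0 + 2) + 6)*3300 = (2 + 6)*3300 = 8*3300 = 26400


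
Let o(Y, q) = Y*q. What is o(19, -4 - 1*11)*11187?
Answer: -3188295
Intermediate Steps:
o(19, -4 - 1*11)*11187 = (19*(-4 - 1*11))*11187 = (19*(-4 - 11))*11187 = (19*(-15))*11187 = -285*11187 = -3188295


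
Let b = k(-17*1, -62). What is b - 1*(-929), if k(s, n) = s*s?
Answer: 1218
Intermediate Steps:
k(s, n) = s²
b = 289 (b = (-17*1)² = (-17)² = 289)
b - 1*(-929) = 289 - 1*(-929) = 289 + 929 = 1218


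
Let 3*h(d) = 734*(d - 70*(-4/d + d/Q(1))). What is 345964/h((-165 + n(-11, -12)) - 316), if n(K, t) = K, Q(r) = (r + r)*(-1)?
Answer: -31915179/399781541 ≈ -0.079832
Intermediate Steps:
Q(r) = -2*r (Q(r) = (2*r)*(-1) = -2*r)
h(d) = 8808*d + 205520/(3*d) (h(d) = (734*(d - 70*(-4/d + d/((-2*1)))))/3 = (734*(d - 70*(-4/d + d/(-2))))/3 = (734*(d - 70*(-4/d + d*(-½))))/3 = (734*(d - 70*(-4/d - d/2)))/3 = (734*(d + (35*d + 280/d)))/3 = (734*(36*d + 280/d))/3 = (26424*d + 205520/d)/3 = 8808*d + 205520/(3*d))
345964/h((-165 + n(-11, -12)) - 316) = 345964/(8808*((-165 - 11) - 316) + 205520/(3*((-165 - 11) - 316))) = 345964/(8808*(-176 - 316) + 205520/(3*(-176 - 316))) = 345964/(8808*(-492) + (205520/3)/(-492)) = 345964/(-4333536 + (205520/3)*(-1/492)) = 345964/(-4333536 - 51380/369) = 345964/(-1599126164/369) = 345964*(-369/1599126164) = -31915179/399781541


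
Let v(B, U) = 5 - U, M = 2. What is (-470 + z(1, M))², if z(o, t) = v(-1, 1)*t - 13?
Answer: 225625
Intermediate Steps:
z(o, t) = -13 + 4*t (z(o, t) = (5 - 1*1)*t - 13 = (5 - 1)*t - 13 = 4*t - 13 = -13 + 4*t)
(-470 + z(1, M))² = (-470 + (-13 + 4*2))² = (-470 + (-13 + 8))² = (-470 - 5)² = (-475)² = 225625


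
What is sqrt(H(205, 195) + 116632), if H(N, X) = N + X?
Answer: 2*sqrt(29258) ≈ 342.10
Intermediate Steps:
sqrt(H(205, 195) + 116632) = sqrt((205 + 195) + 116632) = sqrt(400 + 116632) = sqrt(117032) = 2*sqrt(29258)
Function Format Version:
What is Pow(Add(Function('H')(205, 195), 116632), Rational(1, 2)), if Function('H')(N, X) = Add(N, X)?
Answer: Mul(2, Pow(29258, Rational(1, 2))) ≈ 342.10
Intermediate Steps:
Pow(Add(Function('H')(205, 195), 116632), Rational(1, 2)) = Pow(Add(Add(205, 195), 116632), Rational(1, 2)) = Pow(Add(400, 116632), Rational(1, 2)) = Pow(117032, Rational(1, 2)) = Mul(2, Pow(29258, Rational(1, 2)))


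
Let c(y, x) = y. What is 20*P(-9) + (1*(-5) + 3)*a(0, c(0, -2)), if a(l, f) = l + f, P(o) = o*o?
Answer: 1620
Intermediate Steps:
P(o) = o²
a(l, f) = f + l
20*P(-9) + (1*(-5) + 3)*a(0, c(0, -2)) = 20*(-9)² + (1*(-5) + 3)*(0 + 0) = 20*81 + (-5 + 3)*0 = 1620 - 2*0 = 1620 + 0 = 1620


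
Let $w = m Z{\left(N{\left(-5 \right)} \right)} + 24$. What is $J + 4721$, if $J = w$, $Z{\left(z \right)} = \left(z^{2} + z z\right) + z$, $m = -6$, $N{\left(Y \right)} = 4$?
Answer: $4529$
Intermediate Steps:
$Z{\left(z \right)} = z + 2 z^{2}$ ($Z{\left(z \right)} = \left(z^{2} + z^{2}\right) + z = 2 z^{2} + z = z + 2 z^{2}$)
$w = -192$ ($w = - 6 \cdot 4 \left(1 + 2 \cdot 4\right) + 24 = - 6 \cdot 4 \left(1 + 8\right) + 24 = - 6 \cdot 4 \cdot 9 + 24 = \left(-6\right) 36 + 24 = -216 + 24 = -192$)
$J = -192$
$J + 4721 = -192 + 4721 = 4529$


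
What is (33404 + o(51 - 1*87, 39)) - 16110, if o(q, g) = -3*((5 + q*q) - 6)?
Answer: 13409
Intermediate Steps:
o(q, g) = 3 - 3*q² (o(q, g) = -3*((5 + q²) - 6) = -3*(-1 + q²) = 3 - 3*q²)
(33404 + o(51 - 1*87, 39)) - 16110 = (33404 + (3 - 3*(51 - 1*87)²)) - 16110 = (33404 + (3 - 3*(51 - 87)²)) - 16110 = (33404 + (3 - 3*(-36)²)) - 16110 = (33404 + (3 - 3*1296)) - 16110 = (33404 + (3 - 3888)) - 16110 = (33404 - 3885) - 16110 = 29519 - 16110 = 13409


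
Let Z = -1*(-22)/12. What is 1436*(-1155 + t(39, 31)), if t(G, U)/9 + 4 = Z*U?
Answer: -975762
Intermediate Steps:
Z = 11/6 (Z = 22*(1/12) = 11/6 ≈ 1.8333)
t(G, U) = -36 + 33*U/2 (t(G, U) = -36 + 9*(11*U/6) = -36 + 33*U/2)
1436*(-1155 + t(39, 31)) = 1436*(-1155 + (-36 + (33/2)*31)) = 1436*(-1155 + (-36 + 1023/2)) = 1436*(-1155 + 951/2) = 1436*(-1359/2) = -975762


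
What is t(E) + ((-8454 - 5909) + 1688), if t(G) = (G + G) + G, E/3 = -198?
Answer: -14457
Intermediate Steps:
E = -594 (E = 3*(-198) = -594)
t(G) = 3*G (t(G) = 2*G + G = 3*G)
t(E) + ((-8454 - 5909) + 1688) = 3*(-594) + ((-8454 - 5909) + 1688) = -1782 + (-14363 + 1688) = -1782 - 12675 = -14457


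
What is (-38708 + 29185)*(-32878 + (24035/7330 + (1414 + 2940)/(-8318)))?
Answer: 1908823028640623/6097094 ≈ 3.1307e+8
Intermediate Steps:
(-38708 + 29185)*(-32878 + (24035/7330 + (1414 + 2940)/(-8318))) = -9523*(-32878 + (24035*(1/7330) + 4354*(-1/8318))) = -9523*(-32878 + (4807/1466 - 2177/4159)) = -9523*(-32878 + 16800831/6097094) = -9523*(-200443455701/6097094) = 1908823028640623/6097094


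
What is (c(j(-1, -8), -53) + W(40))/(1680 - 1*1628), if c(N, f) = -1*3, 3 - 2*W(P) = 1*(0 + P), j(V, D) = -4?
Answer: -43/104 ≈ -0.41346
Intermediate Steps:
W(P) = 3/2 - P/2 (W(P) = 3/2 - (0 + P)/2 = 3/2 - P/2)
c(N, f) = -3
(c(j(-1, -8), -53) + W(40))/(1680 - 1*1628) = (-3 + (3/2 - ½*40))/(1680 - 1*1628) = (-3 + (3/2 - 20))/(1680 - 1628) = (-3 - 37/2)/52 = -43/2*1/52 = -43/104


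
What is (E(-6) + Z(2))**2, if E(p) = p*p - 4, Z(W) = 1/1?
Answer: 1089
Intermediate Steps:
Z(W) = 1
E(p) = -4 + p**2 (E(p) = p**2 - 4 = -4 + p**2)
(E(-6) + Z(2))**2 = ((-4 + (-6)**2) + 1)**2 = ((-4 + 36) + 1)**2 = (32 + 1)**2 = 33**2 = 1089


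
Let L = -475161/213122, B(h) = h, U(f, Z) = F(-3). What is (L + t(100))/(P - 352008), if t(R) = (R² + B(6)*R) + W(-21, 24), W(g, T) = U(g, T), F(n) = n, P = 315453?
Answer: -2257978673/7790674710 ≈ -0.28983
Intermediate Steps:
U(f, Z) = -3
W(g, T) = -3
t(R) = -3 + R² + 6*R (t(R) = (R² + 6*R) - 3 = -3 + R² + 6*R)
L = -475161/213122 (L = -475161*1/213122 = -475161/213122 ≈ -2.2295)
(L + t(100))/(P - 352008) = (-475161/213122 + (-3 + 100² + 6*100))/(315453 - 352008) = (-475161/213122 + (-3 + 10000 + 600))/(-36555) = (-475161/213122 + 10597)*(-1/36555) = (2257978673/213122)*(-1/36555) = -2257978673/7790674710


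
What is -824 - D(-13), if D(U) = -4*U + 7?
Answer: -883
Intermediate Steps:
D(U) = 7 - 4*U
-824 - D(-13) = -824 - (7 - 4*(-13)) = -824 - (7 + 52) = -824 - 1*59 = -824 - 59 = -883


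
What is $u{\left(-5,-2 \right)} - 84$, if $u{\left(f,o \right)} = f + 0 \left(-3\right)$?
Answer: $-89$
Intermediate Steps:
$u{\left(f,o \right)} = f$ ($u{\left(f,o \right)} = f + 0 = f$)
$u{\left(-5,-2 \right)} - 84 = -5 - 84 = -89$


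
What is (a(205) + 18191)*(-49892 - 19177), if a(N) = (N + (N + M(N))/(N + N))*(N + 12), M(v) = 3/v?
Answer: -182239864528722/42025 ≈ -4.3365e+9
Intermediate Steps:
a(N) = (12 + N)*(N + (N + 3/N)/(2*N)) (a(N) = (N + (N + 3/N)/(N + N))*(N + 12) = (N + (N + 3/N)/((2*N)))*(12 + N) = (N + (N + 3/N)*(1/(2*N)))*(12 + N) = (N + (N + 3/N)/(2*N))*(12 + N) = (12 + N)*(N + (N + 3/N)/(2*N)))
(a(205) + 18191)*(-49892 - 19177) = ((6 + 205² + 18/205² + (3/2)/205 + (25/2)*205) + 18191)*(-49892 - 19177) = ((6 + 42025 + 18*(1/42025) + (3/2)*(1/205) + 5125/2) + 18191)*(-69069) = ((6 + 42025 + 18/42025 + 3/410 + 5125/2) + 18191)*(-69069) = (1874042163/42025 + 18191)*(-69069) = (2638518938/42025)*(-69069) = -182239864528722/42025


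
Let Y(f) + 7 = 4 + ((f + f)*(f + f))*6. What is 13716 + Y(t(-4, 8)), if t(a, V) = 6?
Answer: 14577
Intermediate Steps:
Y(f) = -3 + 24*f**2 (Y(f) = -7 + (4 + ((f + f)*(f + f))*6) = -7 + (4 + ((2*f)*(2*f))*6) = -7 + (4 + (4*f**2)*6) = -7 + (4 + 24*f**2) = -3 + 24*f**2)
13716 + Y(t(-4, 8)) = 13716 + (-3 + 24*6**2) = 13716 + (-3 + 24*36) = 13716 + (-3 + 864) = 13716 + 861 = 14577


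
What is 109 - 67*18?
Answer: -1097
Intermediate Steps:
109 - 67*18 = 109 - 1206 = -1097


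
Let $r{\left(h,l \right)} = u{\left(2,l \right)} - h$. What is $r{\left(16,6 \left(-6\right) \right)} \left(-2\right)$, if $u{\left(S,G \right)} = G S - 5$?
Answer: $186$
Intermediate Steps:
$u{\left(S,G \right)} = -5 + G S$
$r{\left(h,l \right)} = -5 - h + 2 l$ ($r{\left(h,l \right)} = \left(-5 + l 2\right) - h = \left(-5 + 2 l\right) - h = -5 - h + 2 l$)
$r{\left(16,6 \left(-6\right) \right)} \left(-2\right) = \left(-5 - 16 + 2 \cdot 6 \left(-6\right)\right) \left(-2\right) = \left(-5 - 16 + 2 \left(-36\right)\right) \left(-2\right) = \left(-5 - 16 - 72\right) \left(-2\right) = \left(-93\right) \left(-2\right) = 186$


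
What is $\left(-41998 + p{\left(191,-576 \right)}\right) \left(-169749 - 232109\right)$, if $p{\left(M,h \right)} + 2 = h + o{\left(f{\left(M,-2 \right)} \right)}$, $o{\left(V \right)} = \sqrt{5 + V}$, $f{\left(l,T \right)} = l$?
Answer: $17103880196$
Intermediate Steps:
$p{\left(M,h \right)} = -2 + h + \sqrt{5 + M}$ ($p{\left(M,h \right)} = -2 + \left(h + \sqrt{5 + M}\right) = -2 + h + \sqrt{5 + M}$)
$\left(-41998 + p{\left(191,-576 \right)}\right) \left(-169749 - 232109\right) = \left(-41998 - \left(578 - \sqrt{5 + 191}\right)\right) \left(-169749 - 232109\right) = \left(-41998 - \left(578 - 14\right)\right) \left(-401858\right) = \left(-41998 - 564\right) \left(-401858\right) = \left(-42562\right) \left(-401858\right) = 17103880196$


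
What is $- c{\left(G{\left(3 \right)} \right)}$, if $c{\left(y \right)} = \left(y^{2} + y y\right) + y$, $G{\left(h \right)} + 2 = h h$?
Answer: $-105$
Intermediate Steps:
$G{\left(h \right)} = -2 + h^{2}$ ($G{\left(h \right)} = -2 + h h = -2 + h^{2}$)
$c{\left(y \right)} = y + 2 y^{2}$ ($c{\left(y \right)} = \left(y^{2} + y^{2}\right) + y = 2 y^{2} + y = y + 2 y^{2}$)
$- c{\left(G{\left(3 \right)} \right)} = - \left(-2 + 3^{2}\right) \left(1 + 2 \left(-2 + 3^{2}\right)\right) = - \left(-2 + 9\right) \left(1 + 2 \left(-2 + 9\right)\right) = - 7 \left(1 + 2 \cdot 7\right) = - 7 \left(1 + 14\right) = - 7 \cdot 15 = \left(-1\right) 105 = -105$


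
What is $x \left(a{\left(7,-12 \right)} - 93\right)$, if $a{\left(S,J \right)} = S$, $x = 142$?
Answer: $-12212$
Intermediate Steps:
$x \left(a{\left(7,-12 \right)} - 93\right) = 142 \left(7 - 93\right) = 142 \left(-86\right) = -12212$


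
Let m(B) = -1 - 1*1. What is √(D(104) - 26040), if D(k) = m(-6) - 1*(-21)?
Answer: I*√26021 ≈ 161.31*I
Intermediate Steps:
m(B) = -2 (m(B) = -1 - 1 = -2)
D(k) = 19 (D(k) = -2 - 1*(-21) = -2 + 21 = 19)
√(D(104) - 26040) = √(19 - 26040) = √(-26021) = I*√26021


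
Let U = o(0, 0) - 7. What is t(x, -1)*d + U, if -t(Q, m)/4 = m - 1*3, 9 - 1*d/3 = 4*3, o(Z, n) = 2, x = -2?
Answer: -149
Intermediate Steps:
d = -9 (d = 27 - 12*3 = 27 - 3*12 = 27 - 36 = -9)
U = -5 (U = 2 - 7 = -5)
t(Q, m) = 12 - 4*m (t(Q, m) = -4*(m - 1*3) = -4*(m - 3) = -4*(-3 + m) = 12 - 4*m)
t(x, -1)*d + U = (12 - 4*(-1))*(-9) - 5 = (12 + 4)*(-9) - 5 = 16*(-9) - 5 = -144 - 5 = -149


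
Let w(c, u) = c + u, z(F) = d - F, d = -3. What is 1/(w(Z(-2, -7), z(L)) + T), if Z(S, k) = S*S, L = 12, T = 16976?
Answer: 1/16965 ≈ 5.8945e-5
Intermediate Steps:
z(F) = -3 - F
Z(S, k) = S²
1/(w(Z(-2, -7), z(L)) + T) = 1/(((-2)² + (-3 - 1*12)) + 16976) = 1/((4 + (-3 - 12)) + 16976) = 1/((4 - 15) + 16976) = 1/(-11 + 16976) = 1/16965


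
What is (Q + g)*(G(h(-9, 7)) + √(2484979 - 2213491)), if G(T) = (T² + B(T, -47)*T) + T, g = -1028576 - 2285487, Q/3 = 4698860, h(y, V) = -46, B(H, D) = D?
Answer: 45631611944 + 86260136*√4242 ≈ 5.1250e+10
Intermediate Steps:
Q = 14096580 (Q = 3*4698860 = 14096580)
g = -3314063
G(T) = T² - 46*T (G(T) = (T² - 47*T) + T = T² - 46*T)
(Q + g)*(G(h(-9, 7)) + √(2484979 - 2213491)) = (14096580 - 3314063)*(-46*(-46 - 46) + √(2484979 - 2213491)) = 10782517*(-46*(-92) + √271488) = 10782517*(4232 + 8*√4242) = 45631611944 + 86260136*√4242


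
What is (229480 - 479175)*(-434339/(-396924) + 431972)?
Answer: -42812826667767565/396924 ≈ -1.0786e+11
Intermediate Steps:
(229480 - 479175)*(-434339/(-396924) + 431972) = -249695*(-434339*(-1/396924) + 431972) = -249695*(434339/396924 + 431972) = -249695*171460488467/396924 = -42812826667767565/396924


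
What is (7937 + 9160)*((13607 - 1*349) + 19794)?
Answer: 565090044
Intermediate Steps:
(7937 + 9160)*((13607 - 1*349) + 19794) = 17097*((13607 - 349) + 19794) = 17097*(13258 + 19794) = 17097*33052 = 565090044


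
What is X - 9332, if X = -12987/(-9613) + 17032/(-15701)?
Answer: -1408473229445/150933713 ≈ -9331.7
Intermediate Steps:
X = 40180271/150933713 (X = -12987*(-1/9613) + 17032*(-1/15701) = 12987/9613 - 17032/15701 = 40180271/150933713 ≈ 0.26621)
X - 9332 = 40180271/150933713 - 9332 = -1408473229445/150933713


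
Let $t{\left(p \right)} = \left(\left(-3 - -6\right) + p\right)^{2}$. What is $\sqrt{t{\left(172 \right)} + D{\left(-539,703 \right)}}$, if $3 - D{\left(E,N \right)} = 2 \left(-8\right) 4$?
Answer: $2 \sqrt{7673} \approx 175.19$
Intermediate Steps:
$D{\left(E,N \right)} = 67$ ($D{\left(E,N \right)} = 3 - 2 \left(-8\right) 4 = 3 - \left(-16\right) 4 = 3 - -64 = 3 + 64 = 67$)
$t{\left(p \right)} = \left(3 + p\right)^{2}$ ($t{\left(p \right)} = \left(\left(-3 + 6\right) + p\right)^{2} = \left(3 + p\right)^{2}$)
$\sqrt{t{\left(172 \right)} + D{\left(-539,703 \right)}} = \sqrt{\left(3 + 172\right)^{2} + 67} = \sqrt{175^{2} + 67} = \sqrt{30625 + 67} = \sqrt{30692} = 2 \sqrt{7673}$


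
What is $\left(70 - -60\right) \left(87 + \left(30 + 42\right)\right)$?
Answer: $20670$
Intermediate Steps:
$\left(70 - -60\right) \left(87 + \left(30 + 42\right)\right) = \left(70 + 60\right) \left(87 + 72\right) = 130 \cdot 159 = 20670$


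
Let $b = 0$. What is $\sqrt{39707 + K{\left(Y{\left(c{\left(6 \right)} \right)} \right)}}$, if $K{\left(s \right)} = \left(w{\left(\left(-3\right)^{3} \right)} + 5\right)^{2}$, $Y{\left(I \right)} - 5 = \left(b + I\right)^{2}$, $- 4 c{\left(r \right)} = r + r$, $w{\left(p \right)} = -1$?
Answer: $\sqrt{39723} \approx 199.31$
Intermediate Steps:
$c{\left(r \right)} = - \frac{r}{2}$ ($c{\left(r \right)} = - \frac{r + r}{4} = - \frac{2 r}{4} = - \frac{r}{2}$)
$Y{\left(I \right)} = 5 + I^{2}$ ($Y{\left(I \right)} = 5 + \left(0 + I\right)^{2} = 5 + I^{2}$)
$K{\left(s \right)} = 16$ ($K{\left(s \right)} = \left(-1 + 5\right)^{2} = 4^{2} = 16$)
$\sqrt{39707 + K{\left(Y{\left(c{\left(6 \right)} \right)} \right)}} = \sqrt{39707 + 16} = \sqrt{39723}$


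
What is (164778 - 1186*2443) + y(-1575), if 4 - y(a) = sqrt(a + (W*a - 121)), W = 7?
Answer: -2732616 - I*sqrt(12721) ≈ -2.7326e+6 - 112.79*I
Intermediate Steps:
y(a) = 4 - sqrt(-121 + 8*a) (y(a) = 4 - sqrt(a + (7*a - 121)) = 4 - sqrt(a + (-121 + 7*a)) = 4 - sqrt(-121 + 8*a))
(164778 - 1186*2443) + y(-1575) = (164778 - 1186*2443) + (4 - sqrt(-121 + 8*(-1575))) = (164778 - 2897398) + (4 - sqrt(-121 - 12600)) = -2732620 + (4 - sqrt(-12721)) = -2732620 + (4 - I*sqrt(12721)) = -2732616 - I*sqrt(12721)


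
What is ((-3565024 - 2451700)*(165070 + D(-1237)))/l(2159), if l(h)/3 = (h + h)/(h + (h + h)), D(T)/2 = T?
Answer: -489147627752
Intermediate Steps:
D(T) = 2*T
l(h) = 2 (l(h) = 3*((h + h)/(h + (h + h))) = 3*((2*h)/(h + 2*h)) = 3*((2*h)/((3*h))) = 3*((2*h)*(1/(3*h))) = 3*(2/3) = 2)
((-3565024 - 2451700)*(165070 + D(-1237)))/l(2159) = ((-3565024 - 2451700)*(165070 + 2*(-1237)))/2 = -6016724*(165070 - 2474)*(1/2) = -6016724*162596*(1/2) = -978295255504*1/2 = -489147627752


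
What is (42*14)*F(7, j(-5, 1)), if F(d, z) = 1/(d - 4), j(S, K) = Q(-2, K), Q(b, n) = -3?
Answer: 196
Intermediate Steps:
j(S, K) = -3
F(d, z) = 1/(-4 + d)
(42*14)*F(7, j(-5, 1)) = (42*14)/(-4 + 7) = 588/3 = 588*(⅓) = 196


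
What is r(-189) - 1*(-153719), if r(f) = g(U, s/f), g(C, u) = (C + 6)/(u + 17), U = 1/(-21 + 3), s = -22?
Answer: 994564177/6470 ≈ 1.5372e+5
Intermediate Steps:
U = -1/18 (U = 1/(-18) = -1/18 ≈ -0.055556)
g(C, u) = (6 + C)/(17 + u)
r(f) = 107/(18*(17 - 22/f)) (r(f) = (6 - 1/18)/(17 - 22/f) = (107/18)/(17 - 22/f) = 107/(18*(17 - 22/f)))
r(-189) - 1*(-153719) = (107/18)*(-189)/(-22 + 17*(-189)) - 1*(-153719) = (107/18)*(-189)/(-22 - 3213) + 153719 = (107/18)*(-189)/(-3235) + 153719 = (107/18)*(-189)*(-1/3235) + 153719 = 2247/6470 + 153719 = 994564177/6470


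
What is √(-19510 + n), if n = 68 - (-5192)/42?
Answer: I*√8519406/21 ≈ 138.99*I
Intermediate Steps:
n = 4024/21 (n = 68 - (-5192)/42 = 68 - 88*(-59/42) = 68 + 2596/21 = 4024/21 ≈ 191.62)
√(-19510 + n) = √(-19510 + 4024/21) = √(-405686/21) = I*√8519406/21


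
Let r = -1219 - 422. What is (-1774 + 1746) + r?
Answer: -1669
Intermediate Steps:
r = -1641
(-1774 + 1746) + r = (-1774 + 1746) - 1641 = -28 - 1641 = -1669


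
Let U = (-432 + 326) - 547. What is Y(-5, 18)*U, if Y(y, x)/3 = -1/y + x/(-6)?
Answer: 27426/5 ≈ 5485.2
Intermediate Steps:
Y(y, x) = -3/y - x/2 (Y(y, x) = 3*(-1/y + x/(-6)) = 3*(-1/y + x*(-⅙)) = 3*(-1/y - x/6) = -3/y - x/2)
U = -653 (U = -106 - 547 = -653)
Y(-5, 18)*U = (-3/(-5) - ½*18)*(-653) = (-3*(-⅕) - 9)*(-653) = (⅗ - 9)*(-653) = -42/5*(-653) = 27426/5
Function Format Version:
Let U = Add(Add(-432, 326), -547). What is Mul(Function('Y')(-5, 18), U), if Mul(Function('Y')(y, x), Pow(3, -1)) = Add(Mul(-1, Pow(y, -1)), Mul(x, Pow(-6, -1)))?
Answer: Rational(27426, 5) ≈ 5485.2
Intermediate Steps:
Function('Y')(y, x) = Add(Mul(-3, Pow(y, -1)), Mul(Rational(-1, 2), x)) (Function('Y')(y, x) = Mul(3, Add(Mul(-1, Pow(y, -1)), Mul(x, Pow(-6, -1)))) = Mul(3, Add(Mul(-1, Pow(y, -1)), Mul(x, Rational(-1, 6)))) = Mul(3, Add(Mul(-1, Pow(y, -1)), Mul(Rational(-1, 6), x))) = Add(Mul(-3, Pow(y, -1)), Mul(Rational(-1, 2), x)))
U = -653 (U = Add(-106, -547) = -653)
Mul(Function('Y')(-5, 18), U) = Mul(Add(Mul(-3, Pow(-5, -1)), Mul(Rational(-1, 2), 18)), -653) = Mul(Add(Mul(-3, Rational(-1, 5)), -9), -653) = Mul(Add(Rational(3, 5), -9), -653) = Mul(Rational(-42, 5), -653) = Rational(27426, 5)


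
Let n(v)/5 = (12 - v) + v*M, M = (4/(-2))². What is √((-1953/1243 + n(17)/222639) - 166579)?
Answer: I*√1417511452628969285665/92246759 ≈ 408.14*I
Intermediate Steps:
M = 4 (M = (4*(-½))² = (-2)² = 4)
n(v) = 60 + 15*v (n(v) = 5*((12 - v) + v*4) = 5*((12 - v) + 4*v) = 5*(12 + 3*v) = 60 + 15*v)
√((-1953/1243 + n(17)/222639) - 166579) = √((-1953/1243 + (60 + 15*17)/222639) - 166579) = √((-1953*1/1243 + (60 + 255)*(1/222639)) - 166579) = √((-1953/1243 + 315*(1/222639)) - 166579) = √((-1953/1243 + 105/74213) - 166579) = √(-144807474/92246759 - 166579) = √(-15366517674935/92246759) = I*√1417511452628969285665/92246759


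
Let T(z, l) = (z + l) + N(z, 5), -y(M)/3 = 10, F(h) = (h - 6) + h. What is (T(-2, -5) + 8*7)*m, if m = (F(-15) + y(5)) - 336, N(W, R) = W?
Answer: -18894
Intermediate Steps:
F(h) = -6 + 2*h (F(h) = (-6 + h) + h = -6 + 2*h)
y(M) = -30 (y(M) = -3*10 = -30)
T(z, l) = l + 2*z (T(z, l) = (z + l) + z = (l + z) + z = l + 2*z)
m = -402 (m = ((-6 + 2*(-15)) - 30) - 336 = ((-6 - 30) - 30) - 336 = (-36 - 30) - 336 = -66 - 336 = -402)
(T(-2, -5) + 8*7)*m = ((-5 + 2*(-2)) + 8*7)*(-402) = ((-5 - 4) + 56)*(-402) = (-9 + 56)*(-402) = 47*(-402) = -18894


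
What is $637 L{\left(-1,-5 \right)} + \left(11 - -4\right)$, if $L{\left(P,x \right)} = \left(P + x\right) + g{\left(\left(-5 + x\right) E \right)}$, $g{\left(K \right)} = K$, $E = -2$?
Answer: $8933$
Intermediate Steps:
$L{\left(P,x \right)} = 10 + P - x$ ($L{\left(P,x \right)} = \left(P + x\right) + \left(-5 + x\right) \left(-2\right) = \left(P + x\right) - \left(-10 + 2 x\right) = 10 + P - x$)
$637 L{\left(-1,-5 \right)} + \left(11 - -4\right) = 637 \left(10 - 1 - -5\right) + \left(11 - -4\right) = 637 \left(10 - 1 + 5\right) + \left(11 + 4\right) = 637 \cdot 14 + 15 = 8918 + 15 = 8933$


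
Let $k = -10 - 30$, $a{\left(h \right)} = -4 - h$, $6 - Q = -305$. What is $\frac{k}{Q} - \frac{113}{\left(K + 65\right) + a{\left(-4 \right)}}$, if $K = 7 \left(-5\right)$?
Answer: $- \frac{36343}{9330} \approx -3.8953$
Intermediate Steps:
$Q = 311$ ($Q = 6 - -305 = 6 + 305 = 311$)
$K = -35$
$k = -40$ ($k = -10 - 30 = -40$)
$\frac{k}{Q} - \frac{113}{\left(K + 65\right) + a{\left(-4 \right)}} = - \frac{40}{311} - \frac{113}{\left(-35 + 65\right) - 0} = \left(-40\right) \frac{1}{311} - \frac{113}{30 + \left(-4 + 4\right)} = - \frac{40}{311} - \frac{113}{30 + 0} = - \frac{40}{311} - \frac{113}{30} = - \frac{36343}{9330}$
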